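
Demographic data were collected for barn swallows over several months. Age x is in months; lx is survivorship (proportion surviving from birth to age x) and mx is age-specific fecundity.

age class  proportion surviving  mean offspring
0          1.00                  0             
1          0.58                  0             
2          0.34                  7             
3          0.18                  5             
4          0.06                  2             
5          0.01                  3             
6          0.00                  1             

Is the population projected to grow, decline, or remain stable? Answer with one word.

R0 = Σ lx·mx = 0 + 0 + 2.38 + 0.9 + 0.12 + 0.03 + 0 = 3.43
R0 > 1, so the population is growing.

growing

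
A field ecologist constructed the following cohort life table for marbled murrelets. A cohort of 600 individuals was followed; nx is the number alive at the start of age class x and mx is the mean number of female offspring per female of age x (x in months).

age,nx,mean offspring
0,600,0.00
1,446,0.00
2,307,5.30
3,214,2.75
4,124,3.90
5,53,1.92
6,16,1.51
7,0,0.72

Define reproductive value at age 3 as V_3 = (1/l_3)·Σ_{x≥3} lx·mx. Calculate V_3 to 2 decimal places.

5.60

lx = nx/n0 = nx/600: 1, 0.74333…, 0.51167…, 0.35667…, 0.20667…, 0.08833…, 0.02667…, 0
lx·mx for x ≥ 3: 0.980833…, 0.806…, 0.1696…, 0.040267…, 0 → sum = 1.9967…
V_3 = 1.9967… / l_3 = 1.9967… / 0.356667… = 5.598224… → 5.60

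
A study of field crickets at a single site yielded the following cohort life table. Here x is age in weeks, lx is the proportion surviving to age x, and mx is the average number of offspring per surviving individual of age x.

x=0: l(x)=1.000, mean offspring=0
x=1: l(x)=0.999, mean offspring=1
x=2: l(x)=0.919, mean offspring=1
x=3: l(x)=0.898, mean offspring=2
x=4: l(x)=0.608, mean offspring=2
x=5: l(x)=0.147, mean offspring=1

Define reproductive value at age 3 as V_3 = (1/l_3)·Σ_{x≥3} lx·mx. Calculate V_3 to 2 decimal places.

lx·mx for x ≥ 3: 1.796, 1.216, 0.147 → sum = 3.159
V_3 = 3.159 / l_3 = 3.159 / 0.898 = 3.517817… → 3.52

3.52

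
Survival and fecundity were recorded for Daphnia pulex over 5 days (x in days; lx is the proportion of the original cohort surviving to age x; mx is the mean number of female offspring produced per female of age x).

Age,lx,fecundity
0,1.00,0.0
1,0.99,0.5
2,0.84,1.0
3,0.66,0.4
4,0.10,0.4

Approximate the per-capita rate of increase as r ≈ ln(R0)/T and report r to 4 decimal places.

0.2590

R0 = Σ lx·mx = 0 + 0.495 + 0.84 + 0.264 + 0.04 = 1.639
Σ x·lx·mx = 3.127; T = 3.127/1.639 = 1.90787…
r ≈ ln(R0)/T = ln(1.639)/1.90787… = 0.258973… → 0.2590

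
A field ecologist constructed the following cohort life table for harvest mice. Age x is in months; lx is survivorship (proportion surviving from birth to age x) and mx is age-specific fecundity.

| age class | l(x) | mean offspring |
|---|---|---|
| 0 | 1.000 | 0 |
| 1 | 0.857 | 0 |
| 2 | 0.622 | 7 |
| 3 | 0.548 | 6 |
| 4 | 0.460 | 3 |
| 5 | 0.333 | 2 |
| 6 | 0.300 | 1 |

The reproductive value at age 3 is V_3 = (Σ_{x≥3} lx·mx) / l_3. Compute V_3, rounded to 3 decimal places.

10.281

lx·mx for x ≥ 3: 3.288, 1.38, 0.666, 0.3 → sum = 5.634
V_3 = 5.634 / l_3 = 5.634 / 0.548 = 10.281022… → 10.281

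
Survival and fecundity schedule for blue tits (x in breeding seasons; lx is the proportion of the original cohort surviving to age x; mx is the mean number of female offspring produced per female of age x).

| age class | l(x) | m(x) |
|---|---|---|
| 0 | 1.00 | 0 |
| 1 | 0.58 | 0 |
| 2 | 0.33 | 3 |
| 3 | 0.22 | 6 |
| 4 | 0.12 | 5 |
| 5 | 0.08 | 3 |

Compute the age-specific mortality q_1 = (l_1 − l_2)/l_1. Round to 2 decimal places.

q_1 = (l_1 − l_2) / l_1 = (0.58 − 0.33) / 0.58
     = 0.25 / 0.58 = 0.431034… → 0.43

0.43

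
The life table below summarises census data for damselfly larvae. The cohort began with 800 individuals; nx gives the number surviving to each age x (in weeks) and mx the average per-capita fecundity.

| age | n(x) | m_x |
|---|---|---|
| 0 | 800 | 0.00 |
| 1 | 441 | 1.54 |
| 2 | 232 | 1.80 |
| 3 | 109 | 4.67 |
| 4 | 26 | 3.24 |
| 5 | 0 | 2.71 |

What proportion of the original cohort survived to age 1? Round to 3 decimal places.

0.551

l_1 = n_1/n_0 = 441/800 = 0.55125 → 0.551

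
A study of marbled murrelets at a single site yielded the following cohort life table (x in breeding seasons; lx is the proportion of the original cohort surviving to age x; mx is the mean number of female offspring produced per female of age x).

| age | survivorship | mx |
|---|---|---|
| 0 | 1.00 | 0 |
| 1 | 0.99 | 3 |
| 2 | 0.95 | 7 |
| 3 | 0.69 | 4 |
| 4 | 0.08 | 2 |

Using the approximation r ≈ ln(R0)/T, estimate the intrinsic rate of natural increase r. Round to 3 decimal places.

1.259

R0 = Σ lx·mx = 0 + 2.97 + 6.65 + 2.76 + 0.16 = 12.54
Σ x·lx·mx = 25.19; T = 25.19/12.54 = 2.00877…
r ≈ ln(R0)/T = ln(12.54)/2.00877… = 1.25894… → 1.259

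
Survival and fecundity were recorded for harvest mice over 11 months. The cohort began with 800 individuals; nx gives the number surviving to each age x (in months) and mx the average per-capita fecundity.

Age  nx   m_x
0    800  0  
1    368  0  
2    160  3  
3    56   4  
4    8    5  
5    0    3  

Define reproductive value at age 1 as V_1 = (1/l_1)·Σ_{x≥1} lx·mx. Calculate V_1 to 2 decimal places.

2.02

lx = nx/n0 = nx/800: 1, 0.46, 0.2, 0.07, 0.01, 0
lx·mx for x ≥ 1: 0, 0.6, 0.28, 0.05, 0 → sum = 0.93
V_1 = 0.93 / l_1 = 0.93 / 0.46 = 2.021739… → 2.02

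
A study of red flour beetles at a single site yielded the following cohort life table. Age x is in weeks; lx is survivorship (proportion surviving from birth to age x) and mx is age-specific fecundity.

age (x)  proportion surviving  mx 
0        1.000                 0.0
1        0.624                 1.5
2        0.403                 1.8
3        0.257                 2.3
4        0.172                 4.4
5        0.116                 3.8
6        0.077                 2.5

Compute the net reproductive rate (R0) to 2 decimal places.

3.64

lx·mx by age: 0, 0.936, 0.7254, 0.5911, 0.7568, 0.4408, 0.1925
R0 = Σ lx·mx = 3.6426 → 3.64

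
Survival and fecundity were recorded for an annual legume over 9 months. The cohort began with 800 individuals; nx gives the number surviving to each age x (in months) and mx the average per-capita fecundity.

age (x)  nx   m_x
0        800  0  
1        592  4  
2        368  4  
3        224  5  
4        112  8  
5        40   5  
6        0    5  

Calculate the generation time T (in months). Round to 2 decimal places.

2.19

lx = nx/n0 = nx/800: 1, 0.74, 0.46, 0.28, 0.14, 0.05, 0
lx·mx: 0, 2.96, 1.84, 1.4, 1.12, 0.25, 0 → R0 = 7.57
x·lx·mx: 0, 2.96, 3.68, 4.2, 4.48, 1.25, 0 → Σ = 16.57
T = 16.57 / 7.57 = 2.188904… → 2.19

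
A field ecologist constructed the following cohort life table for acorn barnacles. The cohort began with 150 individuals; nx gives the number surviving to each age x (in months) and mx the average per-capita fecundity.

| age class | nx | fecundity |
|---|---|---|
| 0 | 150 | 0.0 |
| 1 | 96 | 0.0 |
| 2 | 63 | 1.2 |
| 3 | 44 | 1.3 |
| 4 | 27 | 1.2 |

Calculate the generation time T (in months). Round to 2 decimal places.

2.74

lx = nx/n0 = nx/150: 1, 0.64, 0.42, 0.29333…, 0.18
lx·mx: 0, 0, 0.504, 0.381333…, 0.216 → R0 = 1.101333…
x·lx·mx: 0, 0, 1.008, 1.144…, 0.864 → Σ = 3.016…
T = 3.016… / 1.101333… = 2.738499… → 2.74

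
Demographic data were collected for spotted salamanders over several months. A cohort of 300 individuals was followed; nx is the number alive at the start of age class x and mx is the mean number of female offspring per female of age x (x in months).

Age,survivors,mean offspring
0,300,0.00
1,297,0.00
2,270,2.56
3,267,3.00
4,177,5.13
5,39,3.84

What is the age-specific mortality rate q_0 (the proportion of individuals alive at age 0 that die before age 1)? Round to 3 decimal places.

0.010

lx = nx/n0 = nx/300: 1, 0.99, 0.9, 0.89, 0.59, 0.13
q_0 = (l_0 − l_1) / l_0 = (1 − 0.99) / 1
     = 0.01 / 1 = 0.01 → 0.010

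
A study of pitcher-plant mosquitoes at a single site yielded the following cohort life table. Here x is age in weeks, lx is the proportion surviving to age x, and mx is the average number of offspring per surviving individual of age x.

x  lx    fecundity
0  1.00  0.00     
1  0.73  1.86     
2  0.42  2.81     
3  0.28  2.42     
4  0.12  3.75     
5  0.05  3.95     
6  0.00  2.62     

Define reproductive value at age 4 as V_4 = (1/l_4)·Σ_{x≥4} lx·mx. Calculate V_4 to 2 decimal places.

5.40

lx·mx for x ≥ 4: 0.45, 0.1975, 0 → sum = 0.6475
V_4 = 0.6475 / l_4 = 0.6475 / 0.12 = 5.395833… → 5.40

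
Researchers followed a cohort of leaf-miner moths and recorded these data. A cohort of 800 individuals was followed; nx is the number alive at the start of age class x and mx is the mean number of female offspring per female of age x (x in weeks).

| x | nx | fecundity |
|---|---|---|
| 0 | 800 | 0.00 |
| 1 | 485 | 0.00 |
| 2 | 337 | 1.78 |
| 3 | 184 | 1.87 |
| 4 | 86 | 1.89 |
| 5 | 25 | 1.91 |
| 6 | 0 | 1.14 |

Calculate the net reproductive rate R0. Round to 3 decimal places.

1.443

lx = nx/n0 = nx/800: 1, 0.60625, 0.42125, 0.23, 0.1075, 0.03125, 0
lx·mx by age: 0, 0, 0.749825…, 0.4301, 0.203175, 0.059688…, 0
R0 = Σ lx·mx = 1.442788… → 1.443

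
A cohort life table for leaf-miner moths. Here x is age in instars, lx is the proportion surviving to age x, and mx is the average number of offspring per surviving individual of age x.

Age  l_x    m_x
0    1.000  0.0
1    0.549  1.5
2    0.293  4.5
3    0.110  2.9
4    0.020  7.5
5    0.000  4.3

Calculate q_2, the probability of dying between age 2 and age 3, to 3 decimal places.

q_2 = (l_2 − l_3) / l_2 = (0.293 − 0.11) / 0.293
     = 0.183 / 0.293 = 0.624573… → 0.625

0.625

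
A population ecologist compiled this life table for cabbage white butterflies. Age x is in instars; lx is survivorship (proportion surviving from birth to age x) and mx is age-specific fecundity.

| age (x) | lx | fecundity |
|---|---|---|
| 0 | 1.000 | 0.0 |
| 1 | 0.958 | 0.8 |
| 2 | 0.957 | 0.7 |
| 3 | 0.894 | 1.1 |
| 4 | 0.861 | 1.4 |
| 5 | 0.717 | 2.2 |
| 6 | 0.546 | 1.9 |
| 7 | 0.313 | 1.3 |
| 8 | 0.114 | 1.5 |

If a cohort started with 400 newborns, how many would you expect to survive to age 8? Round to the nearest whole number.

Expected survivors = N0 · l_8 = 400 × 0.114 = 45.6 → 46

46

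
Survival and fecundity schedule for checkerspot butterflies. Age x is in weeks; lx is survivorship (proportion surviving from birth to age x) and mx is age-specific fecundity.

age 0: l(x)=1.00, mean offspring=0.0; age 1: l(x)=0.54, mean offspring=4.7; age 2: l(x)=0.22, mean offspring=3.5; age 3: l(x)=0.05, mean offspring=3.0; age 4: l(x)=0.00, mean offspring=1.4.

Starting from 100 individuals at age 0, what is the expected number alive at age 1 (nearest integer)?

54

Expected survivors = N0 · l_1 = 100 × 0.54 = 54 → 54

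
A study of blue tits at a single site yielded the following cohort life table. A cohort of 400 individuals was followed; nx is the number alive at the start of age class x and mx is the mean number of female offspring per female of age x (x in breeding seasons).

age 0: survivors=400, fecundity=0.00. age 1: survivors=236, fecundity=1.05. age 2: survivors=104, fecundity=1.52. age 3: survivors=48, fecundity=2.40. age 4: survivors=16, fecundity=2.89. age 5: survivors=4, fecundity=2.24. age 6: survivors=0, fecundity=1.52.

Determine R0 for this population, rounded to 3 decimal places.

1.441

lx = nx/n0 = nx/400: 1, 0.59, 0.26, 0.12, 0.04, 0.01, 0
lx·mx by age: 0, 0.6195, 0.3952, 0.288, 0.1156, 0.0224, 0
R0 = Σ lx·mx = 1.4407 → 1.441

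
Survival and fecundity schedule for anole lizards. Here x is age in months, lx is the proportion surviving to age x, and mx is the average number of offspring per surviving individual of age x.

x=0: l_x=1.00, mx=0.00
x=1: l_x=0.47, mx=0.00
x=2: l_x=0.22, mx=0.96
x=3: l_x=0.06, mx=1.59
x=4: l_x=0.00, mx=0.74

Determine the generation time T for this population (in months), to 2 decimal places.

lx·mx: 0, 0, 0.2112, 0.0954, 0 → R0 = 0.3066
x·lx·mx: 0, 0, 0.4224, 0.2862, 0 → Σ = 0.7086
T = 0.7086 / 0.3066 = 2.311155… → 2.31

2.31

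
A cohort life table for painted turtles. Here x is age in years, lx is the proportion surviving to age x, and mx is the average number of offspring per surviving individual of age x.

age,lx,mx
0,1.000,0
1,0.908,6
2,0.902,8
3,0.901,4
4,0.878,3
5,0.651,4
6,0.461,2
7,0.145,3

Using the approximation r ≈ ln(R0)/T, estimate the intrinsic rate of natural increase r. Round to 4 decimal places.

R0 = Σ lx·mx = 0 + 5.448 + 7.216 + 3.604 + 2.634 + 2.604 + 0.922 + 0.435 = 22.863
Σ x·lx·mx = 62.825; T = 62.825/22.863 = 2.74789…
r ≈ ln(R0)/T = ln(22.863)/2.74789… = 1.138881… → 1.1389

1.1389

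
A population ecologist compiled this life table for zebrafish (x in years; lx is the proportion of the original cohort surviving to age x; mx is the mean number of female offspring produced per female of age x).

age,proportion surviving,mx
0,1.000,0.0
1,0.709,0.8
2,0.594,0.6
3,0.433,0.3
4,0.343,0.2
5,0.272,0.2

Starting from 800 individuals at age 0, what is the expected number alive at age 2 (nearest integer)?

475

Expected survivors = N0 · l_2 = 800 × 0.594 = 475.2 → 475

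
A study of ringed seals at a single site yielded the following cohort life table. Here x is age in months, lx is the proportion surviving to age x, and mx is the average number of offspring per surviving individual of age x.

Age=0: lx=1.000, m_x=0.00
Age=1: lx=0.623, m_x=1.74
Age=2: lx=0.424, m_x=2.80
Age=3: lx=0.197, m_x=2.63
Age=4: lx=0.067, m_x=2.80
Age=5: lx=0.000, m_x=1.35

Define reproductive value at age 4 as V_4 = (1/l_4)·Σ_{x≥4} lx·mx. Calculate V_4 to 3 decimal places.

2.800

lx·mx for x ≥ 4: 0.1876, 0 → sum = 0.1876
V_4 = 0.1876 / l_4 = 0.1876 / 0.067 = 2.8 → 2.800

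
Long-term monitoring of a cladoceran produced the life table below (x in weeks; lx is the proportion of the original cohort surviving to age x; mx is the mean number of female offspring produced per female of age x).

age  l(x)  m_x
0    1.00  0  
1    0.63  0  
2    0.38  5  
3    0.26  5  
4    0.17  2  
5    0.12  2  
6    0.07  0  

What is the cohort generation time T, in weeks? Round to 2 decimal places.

2.71

lx·mx: 0, 0, 1.9, 1.3, 0.34, 0.24, 0 → R0 = 3.78
x·lx·mx: 0, 0, 3.8, 3.9, 1.36, 1.2, 0 → Σ = 10.26
T = 10.26 / 3.78 = 2.714286… → 2.71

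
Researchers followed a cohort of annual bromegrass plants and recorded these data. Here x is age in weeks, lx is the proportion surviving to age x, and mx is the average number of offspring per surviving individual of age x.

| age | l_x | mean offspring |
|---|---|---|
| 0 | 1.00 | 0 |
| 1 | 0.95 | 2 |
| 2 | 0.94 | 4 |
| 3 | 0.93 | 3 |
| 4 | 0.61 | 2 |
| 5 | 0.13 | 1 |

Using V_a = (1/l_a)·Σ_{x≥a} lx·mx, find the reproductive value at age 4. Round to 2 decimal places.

lx·mx for x ≥ 4: 1.22, 0.13 → sum = 1.35
V_4 = 1.35 / l_4 = 1.35 / 0.61 = 2.213115… → 2.21

2.21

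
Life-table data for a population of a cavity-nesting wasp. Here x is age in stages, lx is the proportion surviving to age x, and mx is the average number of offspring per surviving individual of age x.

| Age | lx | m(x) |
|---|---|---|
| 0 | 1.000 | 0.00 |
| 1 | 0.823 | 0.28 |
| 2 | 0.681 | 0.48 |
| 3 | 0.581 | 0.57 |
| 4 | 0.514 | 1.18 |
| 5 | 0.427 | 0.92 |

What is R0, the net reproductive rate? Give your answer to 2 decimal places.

lx·mx by age: 0, 0.23044, 0.32688, 0.33117, 0.60652, 0.39284
R0 = Σ lx·mx = 1.88785 → 1.89

1.89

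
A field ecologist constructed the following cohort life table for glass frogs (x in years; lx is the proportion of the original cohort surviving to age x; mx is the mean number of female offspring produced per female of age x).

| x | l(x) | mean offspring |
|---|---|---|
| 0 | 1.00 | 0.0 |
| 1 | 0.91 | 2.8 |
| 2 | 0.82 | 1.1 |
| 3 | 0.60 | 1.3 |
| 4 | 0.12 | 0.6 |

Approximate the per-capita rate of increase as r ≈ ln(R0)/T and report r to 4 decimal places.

R0 = Σ lx·mx = 0 + 2.548 + 0.902 + 0.78 + 0.072 = 4.302
Σ x·lx·mx = 6.98; T = 6.98/4.302 = 1.6225…
r ≈ ln(R0)/T = ln(4.302)/1.6225… = 0.899278… → 0.8993

0.8993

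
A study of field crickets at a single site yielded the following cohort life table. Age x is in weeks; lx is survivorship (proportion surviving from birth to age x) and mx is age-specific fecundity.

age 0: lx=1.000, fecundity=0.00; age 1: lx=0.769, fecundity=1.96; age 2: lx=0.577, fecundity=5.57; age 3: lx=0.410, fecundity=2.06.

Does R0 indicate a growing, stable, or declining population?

growing

R0 = Σ lx·mx = 0 + 1.50724 + 3.21389 + 0.8446 = 5.56573
R0 > 1, so the population is growing.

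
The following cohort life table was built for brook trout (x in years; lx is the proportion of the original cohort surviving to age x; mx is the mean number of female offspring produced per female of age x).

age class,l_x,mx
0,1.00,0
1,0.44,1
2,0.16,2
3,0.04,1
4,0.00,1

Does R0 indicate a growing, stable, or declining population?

R0 = Σ lx·mx = 0 + 0.44 + 0.32 + 0.04 + 0 = 0.8
R0 < 1, so the population is declining.

declining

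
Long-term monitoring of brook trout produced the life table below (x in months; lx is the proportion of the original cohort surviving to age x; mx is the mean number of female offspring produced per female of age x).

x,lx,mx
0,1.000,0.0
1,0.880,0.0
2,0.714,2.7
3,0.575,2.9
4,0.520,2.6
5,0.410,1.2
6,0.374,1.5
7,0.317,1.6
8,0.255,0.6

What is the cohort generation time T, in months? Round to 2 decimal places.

lx·mx: 0, 0, 1.9278, 1.6675, 1.352, 0.492, 0.561, 0.5072, 0.153 → R0 = 6.6605
x·lx·mx: 0, 0, 3.8556, 5.0025, 5.408, 2.46, 3.366, 3.5504, 1.224 → Σ = 24.8665
T = 24.8665 / 6.6605 = 3.733428… → 3.73

3.73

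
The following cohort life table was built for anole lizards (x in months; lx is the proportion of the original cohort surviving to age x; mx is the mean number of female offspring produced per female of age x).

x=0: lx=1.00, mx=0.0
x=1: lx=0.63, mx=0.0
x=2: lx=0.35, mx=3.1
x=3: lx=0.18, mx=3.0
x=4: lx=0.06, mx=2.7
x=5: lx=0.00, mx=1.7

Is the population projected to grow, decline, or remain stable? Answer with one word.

growing

R0 = Σ lx·mx = 0 + 0 + 1.085 + 0.54 + 0.162 + 0 = 1.787
R0 > 1, so the population is growing.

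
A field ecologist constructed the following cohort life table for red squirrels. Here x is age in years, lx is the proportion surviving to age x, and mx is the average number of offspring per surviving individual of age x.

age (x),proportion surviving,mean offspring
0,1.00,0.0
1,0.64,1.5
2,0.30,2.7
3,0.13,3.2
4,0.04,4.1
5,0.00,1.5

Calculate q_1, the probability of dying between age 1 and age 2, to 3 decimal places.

0.531

q_1 = (l_1 − l_2) / l_1 = (0.64 − 0.3) / 0.64
     = 0.34 / 0.64 = 0.53125 → 0.531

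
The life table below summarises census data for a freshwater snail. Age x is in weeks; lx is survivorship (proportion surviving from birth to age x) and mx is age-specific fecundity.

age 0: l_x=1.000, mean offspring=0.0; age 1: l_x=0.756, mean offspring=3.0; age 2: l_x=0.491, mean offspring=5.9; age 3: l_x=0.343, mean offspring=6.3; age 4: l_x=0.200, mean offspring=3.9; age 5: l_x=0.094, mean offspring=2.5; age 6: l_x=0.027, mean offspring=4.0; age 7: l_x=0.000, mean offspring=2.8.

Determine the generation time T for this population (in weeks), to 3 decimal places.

2.307

lx·mx: 0, 2.268, 2.8969, 2.1609, 0.78, 0.235, 0.108, 0 → R0 = 8.4488
x·lx·mx: 0, 2.268, 5.7938, 6.4827, 3.12, 1.175, 0.648, 0 → Σ = 19.4875
T = 19.4875 / 8.4488 = 2.306541… → 2.307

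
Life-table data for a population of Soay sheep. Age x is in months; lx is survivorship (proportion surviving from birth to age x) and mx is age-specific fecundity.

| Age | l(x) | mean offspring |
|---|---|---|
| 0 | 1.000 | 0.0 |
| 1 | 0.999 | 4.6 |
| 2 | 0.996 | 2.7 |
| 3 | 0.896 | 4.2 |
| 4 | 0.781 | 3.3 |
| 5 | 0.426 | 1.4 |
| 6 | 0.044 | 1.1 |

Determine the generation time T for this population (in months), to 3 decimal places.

2.442

lx·mx: 0, 4.5954, 2.6892, 3.7632, 2.5773, 0.5964, 0.0484 → R0 = 14.2699
x·lx·mx: 0, 4.5954, 5.3784, 11.2896, 10.3092, 2.982, 0.2904 → Σ = 34.845
T = 34.845 / 14.2699 = 2.441853… → 2.442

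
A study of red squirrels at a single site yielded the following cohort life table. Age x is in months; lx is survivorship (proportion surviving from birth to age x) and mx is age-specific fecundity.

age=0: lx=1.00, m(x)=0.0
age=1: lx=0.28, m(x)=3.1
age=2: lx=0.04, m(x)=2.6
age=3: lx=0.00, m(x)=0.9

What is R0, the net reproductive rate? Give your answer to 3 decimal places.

lx·mx by age: 0, 0.868, 0.104, 0
R0 = Σ lx·mx = 0.972 → 0.972

0.972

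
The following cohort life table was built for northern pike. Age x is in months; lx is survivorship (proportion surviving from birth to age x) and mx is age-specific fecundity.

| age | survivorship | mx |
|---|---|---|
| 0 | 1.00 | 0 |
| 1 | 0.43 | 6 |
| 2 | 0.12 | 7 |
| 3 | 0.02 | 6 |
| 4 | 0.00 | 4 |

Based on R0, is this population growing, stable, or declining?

growing

R0 = Σ lx·mx = 0 + 2.58 + 0.84 + 0.12 + 0 = 3.54
R0 > 1, so the population is growing.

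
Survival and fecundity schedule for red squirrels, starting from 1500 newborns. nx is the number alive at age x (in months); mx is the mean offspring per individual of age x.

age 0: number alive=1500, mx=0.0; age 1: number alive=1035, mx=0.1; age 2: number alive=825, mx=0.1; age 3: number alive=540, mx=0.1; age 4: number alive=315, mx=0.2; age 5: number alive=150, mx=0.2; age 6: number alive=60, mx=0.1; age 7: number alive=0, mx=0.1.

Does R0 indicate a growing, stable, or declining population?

declining

lx = nx/n0 = nx/1500: 1, 0.69, 0.55, 0.36, 0.21, 0.1, 0.04, 0
R0 = Σ lx·mx = 0 + 0.069 + 0.055 + 0.036 + 0.042 + 0.02 + 0.004 + 0 = 0.226
R0 < 1, so the population is declining.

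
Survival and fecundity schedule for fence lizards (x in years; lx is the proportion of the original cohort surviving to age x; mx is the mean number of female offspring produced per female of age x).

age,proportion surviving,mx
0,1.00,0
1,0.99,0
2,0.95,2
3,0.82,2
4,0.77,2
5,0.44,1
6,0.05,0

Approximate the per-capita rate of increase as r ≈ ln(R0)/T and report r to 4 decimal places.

R0 = Σ lx·mx = 0 + 0 + 1.9 + 1.64 + 1.54 + 0.44 + 0 = 5.52
Σ x·lx·mx = 17.08; T = 17.08/5.52 = 3.0942…
r ≈ ln(R0)/T = ln(5.52)/3.0942… = 0.552122… → 0.5521

0.5521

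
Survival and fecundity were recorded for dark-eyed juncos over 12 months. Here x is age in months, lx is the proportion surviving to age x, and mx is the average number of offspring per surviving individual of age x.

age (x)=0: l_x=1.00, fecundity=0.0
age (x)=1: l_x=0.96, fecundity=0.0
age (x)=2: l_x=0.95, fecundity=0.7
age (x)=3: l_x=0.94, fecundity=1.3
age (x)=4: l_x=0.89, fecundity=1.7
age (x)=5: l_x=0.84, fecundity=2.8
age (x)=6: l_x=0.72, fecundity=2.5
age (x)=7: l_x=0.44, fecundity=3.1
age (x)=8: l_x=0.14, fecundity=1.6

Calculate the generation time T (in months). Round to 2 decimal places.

lx·mx: 0, 0, 0.665, 1.222, 1.513, 2.352, 1.8, 1.364, 0.224 → R0 = 9.14
x·lx·mx: 0, 0, 1.33, 3.666, 6.052, 11.76, 10.8, 9.548, 1.792 → Σ = 44.948
T = 44.948 / 9.14 = 4.917724… → 4.92

4.92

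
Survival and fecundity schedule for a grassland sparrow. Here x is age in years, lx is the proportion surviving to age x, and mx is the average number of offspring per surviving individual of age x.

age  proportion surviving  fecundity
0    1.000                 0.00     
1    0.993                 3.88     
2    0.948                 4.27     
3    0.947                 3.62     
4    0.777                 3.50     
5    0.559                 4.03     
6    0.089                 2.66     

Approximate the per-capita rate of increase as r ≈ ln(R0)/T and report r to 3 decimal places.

R0 = Σ lx·mx = 0 + 3.85284 + 4.04796 + 3.42814 + 2.7195 + 2.25277 + 0.23674 = 16.53795
Σ x·lx·mx = 45.79547; T = 45.79547/16.53795 = 2.76911…
r ≈ ln(R0)/T = ln(16.53795)/2.76911… = 1.0132… → 1.013

1.013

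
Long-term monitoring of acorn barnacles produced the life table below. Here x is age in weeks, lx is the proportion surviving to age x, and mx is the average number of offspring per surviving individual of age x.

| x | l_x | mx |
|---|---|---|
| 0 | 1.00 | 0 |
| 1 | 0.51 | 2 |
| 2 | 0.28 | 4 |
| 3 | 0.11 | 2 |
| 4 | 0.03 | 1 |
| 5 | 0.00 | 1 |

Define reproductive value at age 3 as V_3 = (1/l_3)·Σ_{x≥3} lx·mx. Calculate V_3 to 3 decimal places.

lx·mx for x ≥ 3: 0.22, 0.03, 0 → sum = 0.25
V_3 = 0.25 / l_3 = 0.25 / 0.11 = 2.272727… → 2.273

2.273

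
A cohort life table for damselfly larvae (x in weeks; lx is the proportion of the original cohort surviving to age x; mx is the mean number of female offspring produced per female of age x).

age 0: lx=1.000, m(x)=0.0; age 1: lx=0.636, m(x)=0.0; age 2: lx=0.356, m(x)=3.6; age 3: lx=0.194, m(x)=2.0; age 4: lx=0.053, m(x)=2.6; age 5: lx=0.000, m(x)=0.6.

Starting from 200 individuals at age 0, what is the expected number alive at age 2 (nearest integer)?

71

Expected survivors = N0 · l_2 = 200 × 0.356 = 71.2 → 71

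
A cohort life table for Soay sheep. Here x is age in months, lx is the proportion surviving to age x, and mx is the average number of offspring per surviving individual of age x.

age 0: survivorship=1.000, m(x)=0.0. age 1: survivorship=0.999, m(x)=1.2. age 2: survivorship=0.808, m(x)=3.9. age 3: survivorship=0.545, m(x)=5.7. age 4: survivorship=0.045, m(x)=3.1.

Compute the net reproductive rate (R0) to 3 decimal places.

lx·mx by age: 0, 1.1988, 3.1512, 3.1065, 0.1395
R0 = Σ lx·mx = 7.596 → 7.596

7.596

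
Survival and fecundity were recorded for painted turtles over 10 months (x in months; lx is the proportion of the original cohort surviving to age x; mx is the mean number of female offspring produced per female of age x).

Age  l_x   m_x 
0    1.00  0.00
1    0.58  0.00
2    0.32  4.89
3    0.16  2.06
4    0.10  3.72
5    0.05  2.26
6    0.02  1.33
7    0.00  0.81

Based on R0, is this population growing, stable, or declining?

growing

R0 = Σ lx·mx = 0 + 0 + 1.5648 + 0.3296 + 0.372 + 0.113 + 0.0266 + 0 = 2.406
R0 > 1, so the population is growing.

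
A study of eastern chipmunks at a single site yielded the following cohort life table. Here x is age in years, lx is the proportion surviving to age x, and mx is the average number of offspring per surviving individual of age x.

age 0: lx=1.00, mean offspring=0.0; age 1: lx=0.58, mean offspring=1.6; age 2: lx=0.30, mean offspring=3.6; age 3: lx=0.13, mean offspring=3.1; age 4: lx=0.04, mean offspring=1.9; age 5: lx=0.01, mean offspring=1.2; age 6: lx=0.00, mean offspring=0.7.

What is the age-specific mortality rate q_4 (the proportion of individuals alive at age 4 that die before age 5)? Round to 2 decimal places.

q_4 = (l_4 − l_5) / l_4 = (0.04 − 0.01) / 0.04
     = 0.03 / 0.04 = 0.75 → 0.75

0.75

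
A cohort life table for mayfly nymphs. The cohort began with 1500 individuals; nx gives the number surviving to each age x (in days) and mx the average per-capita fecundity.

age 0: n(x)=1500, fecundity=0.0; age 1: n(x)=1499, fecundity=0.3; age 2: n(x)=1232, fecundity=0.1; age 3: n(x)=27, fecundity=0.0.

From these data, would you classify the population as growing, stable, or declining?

declining

lx = nx/n0 = nx/1500: 1, 0.99933…, 0.82133…, 0.018
R0 = Σ lx·mx = 0 + 0.2998… + 0.082133… + 0 = 0.381933…
R0 < 1, so the population is declining.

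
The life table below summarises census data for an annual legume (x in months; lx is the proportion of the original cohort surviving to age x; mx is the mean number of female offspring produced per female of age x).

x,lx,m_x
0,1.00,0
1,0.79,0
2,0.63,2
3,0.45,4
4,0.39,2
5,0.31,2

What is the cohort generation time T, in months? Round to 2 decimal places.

3.17

lx·mx: 0, 0, 1.26, 1.8, 0.78, 0.62 → R0 = 4.46
x·lx·mx: 0, 0, 2.52, 5.4, 3.12, 3.1 → Σ = 14.14
T = 14.14 / 4.46 = 3.170404… → 3.17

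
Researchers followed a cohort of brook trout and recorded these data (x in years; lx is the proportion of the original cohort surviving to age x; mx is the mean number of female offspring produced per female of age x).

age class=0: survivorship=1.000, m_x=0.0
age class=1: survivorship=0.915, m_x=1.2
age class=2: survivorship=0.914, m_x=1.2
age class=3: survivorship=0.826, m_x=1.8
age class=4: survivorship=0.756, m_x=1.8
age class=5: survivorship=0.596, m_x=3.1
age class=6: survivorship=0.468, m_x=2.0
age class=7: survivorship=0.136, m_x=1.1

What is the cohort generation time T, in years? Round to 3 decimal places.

lx·mx: 0, 1.098, 1.0968, 1.4868, 1.3608, 1.8476, 0.936, 0.1496 → R0 = 7.9756
x·lx·mx: 0, 1.098, 2.1936, 4.4604, 5.4432, 9.238, 5.616, 1.0472 → Σ = 29.0964
T = 29.0964 / 7.9756 = 3.648177… → 3.648

3.648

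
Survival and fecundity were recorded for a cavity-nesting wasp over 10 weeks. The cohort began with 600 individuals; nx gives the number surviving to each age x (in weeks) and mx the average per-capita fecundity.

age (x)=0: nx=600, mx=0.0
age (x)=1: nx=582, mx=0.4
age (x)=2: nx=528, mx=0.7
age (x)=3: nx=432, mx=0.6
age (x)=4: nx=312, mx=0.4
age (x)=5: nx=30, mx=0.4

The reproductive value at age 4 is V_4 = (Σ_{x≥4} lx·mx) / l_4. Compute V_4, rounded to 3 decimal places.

0.438

lx = nx/n0 = nx/600: 1, 0.97, 0.88, 0.72, 0.52, 0.05
lx·mx for x ≥ 4: 0.208, 0.02 → sum = 0.228
V_4 = 0.228 / l_4 = 0.228 / 0.52 = 0.438462… → 0.438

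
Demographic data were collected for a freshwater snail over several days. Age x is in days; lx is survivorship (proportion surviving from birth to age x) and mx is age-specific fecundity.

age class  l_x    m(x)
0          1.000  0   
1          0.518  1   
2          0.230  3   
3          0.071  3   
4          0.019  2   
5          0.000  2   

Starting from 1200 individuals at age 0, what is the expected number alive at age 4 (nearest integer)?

Expected survivors = N0 · l_4 = 1200 × 0.019 = 22.8 → 23

23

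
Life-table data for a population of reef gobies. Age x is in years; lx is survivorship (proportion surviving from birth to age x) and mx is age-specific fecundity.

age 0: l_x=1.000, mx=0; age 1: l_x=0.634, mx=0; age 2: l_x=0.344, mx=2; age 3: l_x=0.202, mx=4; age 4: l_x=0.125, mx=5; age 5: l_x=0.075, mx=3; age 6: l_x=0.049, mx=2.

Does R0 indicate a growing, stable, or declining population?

R0 = Σ lx·mx = 0 + 0 + 0.688 + 0.808 + 0.625 + 0.225 + 0.098 = 2.444
R0 > 1, so the population is growing.

growing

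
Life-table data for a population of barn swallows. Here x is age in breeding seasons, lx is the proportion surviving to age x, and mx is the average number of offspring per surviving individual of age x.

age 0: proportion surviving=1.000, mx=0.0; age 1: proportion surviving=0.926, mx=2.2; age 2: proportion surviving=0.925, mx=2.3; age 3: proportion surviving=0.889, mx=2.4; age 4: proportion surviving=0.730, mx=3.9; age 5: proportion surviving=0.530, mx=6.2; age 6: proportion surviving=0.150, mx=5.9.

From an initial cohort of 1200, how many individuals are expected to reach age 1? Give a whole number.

1111

Expected survivors = N0 · l_1 = 1200 × 0.926 = 1111.2 → 1111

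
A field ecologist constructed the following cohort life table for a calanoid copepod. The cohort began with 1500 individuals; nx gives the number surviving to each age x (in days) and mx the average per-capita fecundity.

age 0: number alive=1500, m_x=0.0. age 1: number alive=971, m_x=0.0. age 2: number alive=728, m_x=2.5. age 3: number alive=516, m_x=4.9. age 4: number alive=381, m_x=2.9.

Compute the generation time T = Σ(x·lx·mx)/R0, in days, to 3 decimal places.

2.869

lx = nx/n0 = nx/1500: 1, 0.64733…, 0.48533…, 0.344, 0.254
lx·mx: 0, 0, 1.213333…, 1.6856, 0.7366 → R0 = 3.635533…
x·lx·mx: 0, 0, 2.426667…, 5.0568, 2.9464 → Σ = 10.429867…
T = 10.429867… / 3.635533… = 2.868868… → 2.869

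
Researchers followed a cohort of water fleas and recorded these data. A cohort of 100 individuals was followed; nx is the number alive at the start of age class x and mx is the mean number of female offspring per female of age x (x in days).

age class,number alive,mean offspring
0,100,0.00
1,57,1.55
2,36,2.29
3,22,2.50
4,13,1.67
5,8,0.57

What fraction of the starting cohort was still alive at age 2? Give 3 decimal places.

0.360

l_2 = n_2/n_0 = 36/100 = 0.36 → 0.360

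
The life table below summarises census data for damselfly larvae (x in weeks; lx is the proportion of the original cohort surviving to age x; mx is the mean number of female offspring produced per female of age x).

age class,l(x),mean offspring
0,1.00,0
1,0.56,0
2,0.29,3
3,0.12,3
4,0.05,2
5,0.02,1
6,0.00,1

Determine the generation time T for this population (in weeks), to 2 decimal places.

2.46

lx·mx: 0, 0, 0.87, 0.36, 0.1, 0.02, 0 → R0 = 1.35
x·lx·mx: 0, 0, 1.74, 1.08, 0.4, 0.1, 0 → Σ = 3.32
T = 3.32 / 1.35 = 2.459259… → 2.46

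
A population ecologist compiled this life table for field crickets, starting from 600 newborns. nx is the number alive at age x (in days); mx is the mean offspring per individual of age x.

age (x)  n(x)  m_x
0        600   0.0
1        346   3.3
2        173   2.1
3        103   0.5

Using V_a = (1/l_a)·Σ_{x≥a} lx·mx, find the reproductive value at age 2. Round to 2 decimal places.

lx = nx/n0 = nx/600: 1, 0.57667…, 0.28833…, 0.17167…
lx·mx for x ≥ 2: 0.6055…, 0.085833… → sum = 0.691333…
V_2 = 0.691333… / l_2 = 0.691333… / 0.288333… = 2.397688… → 2.40

2.40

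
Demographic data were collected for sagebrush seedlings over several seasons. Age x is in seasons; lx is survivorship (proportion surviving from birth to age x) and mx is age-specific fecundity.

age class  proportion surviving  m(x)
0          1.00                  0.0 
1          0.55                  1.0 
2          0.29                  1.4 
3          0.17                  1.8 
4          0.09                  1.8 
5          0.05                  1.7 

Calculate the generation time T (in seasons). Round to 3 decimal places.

2.222

lx·mx: 0, 0.55, 0.406, 0.306, 0.162, 0.085 → R0 = 1.509
x·lx·mx: 0, 0.55, 0.812, 0.918, 0.648, 0.425 → Σ = 3.353
T = 3.353 / 1.509 = 2.222001… → 2.222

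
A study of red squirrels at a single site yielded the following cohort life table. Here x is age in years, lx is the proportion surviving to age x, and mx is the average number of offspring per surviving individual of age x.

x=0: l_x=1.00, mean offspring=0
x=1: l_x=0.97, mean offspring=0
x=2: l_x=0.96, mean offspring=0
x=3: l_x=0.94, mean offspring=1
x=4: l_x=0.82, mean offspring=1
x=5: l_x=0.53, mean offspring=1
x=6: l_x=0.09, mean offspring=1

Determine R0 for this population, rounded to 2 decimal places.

2.38

lx·mx by age: 0, 0, 0, 0.94, 0.82, 0.53, 0.09
R0 = Σ lx·mx = 2.38 → 2.38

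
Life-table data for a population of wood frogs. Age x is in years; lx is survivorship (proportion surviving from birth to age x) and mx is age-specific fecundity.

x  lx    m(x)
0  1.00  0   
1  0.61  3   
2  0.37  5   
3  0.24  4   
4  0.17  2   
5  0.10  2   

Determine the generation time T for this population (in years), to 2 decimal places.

lx·mx: 0, 1.83, 1.85, 0.96, 0.34, 0.2 → R0 = 5.18
x·lx·mx: 0, 1.83, 3.7, 2.88, 1.36, 1 → Σ = 10.77
T = 10.77 / 5.18 = 2.079151… → 2.08

2.08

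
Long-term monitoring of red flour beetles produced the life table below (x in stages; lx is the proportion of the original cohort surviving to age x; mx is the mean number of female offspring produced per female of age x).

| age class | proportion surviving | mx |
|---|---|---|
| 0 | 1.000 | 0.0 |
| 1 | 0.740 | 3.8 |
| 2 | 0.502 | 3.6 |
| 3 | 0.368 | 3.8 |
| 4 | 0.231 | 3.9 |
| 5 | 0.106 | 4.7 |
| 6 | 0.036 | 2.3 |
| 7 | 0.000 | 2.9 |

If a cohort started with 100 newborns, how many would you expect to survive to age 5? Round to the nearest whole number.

11

Expected survivors = N0 · l_5 = 100 × 0.106 = 10.6 → 11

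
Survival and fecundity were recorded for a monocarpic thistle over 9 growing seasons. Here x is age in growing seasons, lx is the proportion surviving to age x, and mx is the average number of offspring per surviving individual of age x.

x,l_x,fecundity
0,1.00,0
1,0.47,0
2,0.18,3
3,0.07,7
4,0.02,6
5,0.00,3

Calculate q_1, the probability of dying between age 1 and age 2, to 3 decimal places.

q_1 = (l_1 − l_2) / l_1 = (0.47 − 0.18) / 0.47
     = 0.29 / 0.47 = 0.617021… → 0.617

0.617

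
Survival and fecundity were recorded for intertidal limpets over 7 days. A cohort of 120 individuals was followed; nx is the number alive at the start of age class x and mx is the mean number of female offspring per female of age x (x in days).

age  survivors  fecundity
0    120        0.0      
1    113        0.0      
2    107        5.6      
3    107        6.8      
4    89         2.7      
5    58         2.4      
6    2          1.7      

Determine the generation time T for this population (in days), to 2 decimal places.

lx = nx/n0 = nx/120: 1, 0.94167…, 0.89167…, 0.89167…, 0.74167…, 0.48333…, 0.01667…
lx·mx: 0, 0, 4.993333…, 6.063333…, 2.0025…, 1.16…, 0.028333… → R0 = 14.2475…
x·lx·mx: 0, 0, 9.986667…, 18.19…, 8.01…, 5.8…, 0.17… → Σ = 42.156667…
T = 42.156667… / 14.2475… = 2.958882… → 2.96

2.96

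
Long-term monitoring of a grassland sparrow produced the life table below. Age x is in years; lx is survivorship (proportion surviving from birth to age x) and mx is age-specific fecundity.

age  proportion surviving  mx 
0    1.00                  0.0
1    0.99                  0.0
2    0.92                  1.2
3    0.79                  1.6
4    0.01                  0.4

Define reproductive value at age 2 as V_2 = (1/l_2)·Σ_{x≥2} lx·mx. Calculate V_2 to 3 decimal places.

2.578

lx·mx for x ≥ 2: 1.104, 1.264, 0.004 → sum = 2.372
V_2 = 2.372 / l_2 = 2.372 / 0.92 = 2.578261… → 2.578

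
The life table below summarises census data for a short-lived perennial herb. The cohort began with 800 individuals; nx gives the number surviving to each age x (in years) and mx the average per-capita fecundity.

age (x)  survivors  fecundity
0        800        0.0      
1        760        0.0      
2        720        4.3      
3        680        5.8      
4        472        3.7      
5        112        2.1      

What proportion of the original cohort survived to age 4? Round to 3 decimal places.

l_4 = n_4/n_0 = 472/800 = 0.59 → 0.590

0.590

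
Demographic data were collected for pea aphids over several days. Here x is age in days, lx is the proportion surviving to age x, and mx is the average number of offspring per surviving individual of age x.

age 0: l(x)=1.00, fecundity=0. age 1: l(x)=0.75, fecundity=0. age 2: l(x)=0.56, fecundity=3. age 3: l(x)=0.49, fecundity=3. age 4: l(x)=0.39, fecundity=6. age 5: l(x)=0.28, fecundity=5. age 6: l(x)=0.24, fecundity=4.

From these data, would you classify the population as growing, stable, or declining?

growing

R0 = Σ lx·mx = 0 + 0 + 1.68 + 1.47 + 2.34 + 1.4 + 0.96 = 7.85
R0 > 1, so the population is growing.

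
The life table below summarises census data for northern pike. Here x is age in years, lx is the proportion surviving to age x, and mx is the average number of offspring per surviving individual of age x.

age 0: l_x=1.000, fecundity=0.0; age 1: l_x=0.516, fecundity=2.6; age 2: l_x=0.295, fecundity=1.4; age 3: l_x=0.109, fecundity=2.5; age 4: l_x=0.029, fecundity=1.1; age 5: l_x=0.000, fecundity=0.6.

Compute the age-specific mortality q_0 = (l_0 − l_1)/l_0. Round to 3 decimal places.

q_0 = (l_0 − l_1) / l_0 = (1 − 0.516) / 1
     = 0.484 / 1 = 0.484 → 0.484

0.484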